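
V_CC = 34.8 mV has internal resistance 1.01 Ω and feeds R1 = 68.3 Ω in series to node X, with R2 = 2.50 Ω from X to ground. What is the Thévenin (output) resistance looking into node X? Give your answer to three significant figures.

R_th ≈ 2.41 Ω

R1' = 1.01 + 68.3 = 69.31 Ω (source resistance + R1).
Zeroing V_CC shorts the top of R1' to ground, so R_th = R1' ‖ R2 = 2.413 Ω.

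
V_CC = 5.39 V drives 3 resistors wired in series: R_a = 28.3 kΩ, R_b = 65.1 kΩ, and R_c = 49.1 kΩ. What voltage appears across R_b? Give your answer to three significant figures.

ΣR = 28.3 + 65.1 + 49.1 = 142.5 kΩ.
V = V_CC · R/ΣR = 5.39 × 0.4568 = 2.462 V.

V ≈ 2.46 V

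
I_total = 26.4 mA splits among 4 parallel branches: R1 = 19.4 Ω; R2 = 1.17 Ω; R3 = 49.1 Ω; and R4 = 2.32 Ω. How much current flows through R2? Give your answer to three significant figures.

I ≈ 16.6 mA

Conductances: ΣG = 1/19.4 + 1/1.17 + 1/49.1 + 1/2.32 = 1.358 (1/Ω).
R2 takes the fraction G_k/ΣG = 0.8547/1.358 = 0.6295, so I = 26.4 × 0.6295 = 16.62 mA.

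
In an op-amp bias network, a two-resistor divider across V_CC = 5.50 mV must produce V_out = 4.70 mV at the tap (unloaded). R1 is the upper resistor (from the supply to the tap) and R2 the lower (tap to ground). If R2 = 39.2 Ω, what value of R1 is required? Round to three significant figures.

Required fraction k = V_out/V_CC = 0.8545.
So R1 = R2 · (V_CC/V_out − 1) = 39.2 × (5.50/4.70 − 1) = 39.2 × 0.1702 = 6.672 Ω.

R1 ≈ 6.67 Ω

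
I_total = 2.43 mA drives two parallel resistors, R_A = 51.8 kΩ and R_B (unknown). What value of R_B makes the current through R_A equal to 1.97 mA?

R_B ≈ 222 kΩ

The fraction through R_A equals R_B/(R_A+R_B).
1.97/2.43 = R_B/(R_A + R_B) → R_B = R_A · (0.8107)/(1 − 0.8107) = 51.8 × 4.283 = 221.8 kΩ.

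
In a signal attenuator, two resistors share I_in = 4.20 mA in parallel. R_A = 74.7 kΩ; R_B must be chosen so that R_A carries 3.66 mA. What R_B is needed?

R_B ≈ 506 kΩ

The fraction through R_A equals R_B/(R_A+R_B).
3.66/4.20 = R_B/(R_A + R_B) → R_B = R_A · (0.8714)/(1 − 0.8714) = 74.7 × 6.778 = 506.3 kΩ.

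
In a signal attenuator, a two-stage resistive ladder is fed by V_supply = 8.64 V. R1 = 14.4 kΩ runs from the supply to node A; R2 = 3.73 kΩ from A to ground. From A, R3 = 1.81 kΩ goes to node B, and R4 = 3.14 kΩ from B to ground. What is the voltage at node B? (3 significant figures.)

The second stage (R3 + R4 = 4.950 kΩ) loads node A in parallel with R2.
Effective lower resistance at A: R2 ‖ 4.950 = 2.127 kΩ.
So V_A = 8.64 × 0.1287 = 1.112 V.
Then the unloaded second divider: V_B = V_A × R4/(R3+R4) = 1.112 × 0.6343 = 0.7054 V.

V_B ≈ 0.705 V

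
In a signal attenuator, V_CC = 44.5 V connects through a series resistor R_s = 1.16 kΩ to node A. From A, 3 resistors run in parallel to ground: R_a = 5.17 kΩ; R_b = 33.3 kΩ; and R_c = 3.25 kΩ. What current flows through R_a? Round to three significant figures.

I ≈ 5.33 mA

Parallel bank: R_p = 1/(1/5.17 + 1/33.3 + 1/3.25) = 1.883 kΩ.
V_A by voltage divider: V_A = 44.5 × 1.883/(1.16 + 1.883) = 27.53 V.
Branch current I = V_A/R_a = 27.53/5.17 = 5.326 mA.
(Equivalently: I_total = 14.63 mA, then current-divider fraction G_k/ΣG = 0.3642.)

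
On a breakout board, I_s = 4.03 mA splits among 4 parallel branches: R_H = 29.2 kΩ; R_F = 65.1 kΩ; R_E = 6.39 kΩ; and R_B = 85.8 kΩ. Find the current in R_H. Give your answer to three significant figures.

I ≈ 0.634 mA

ΣG = 1/29.2 + 1/65.1 + 1/6.39 + 1/85.8 = 0.2178.
R_H takes the fraction G_k/ΣG = 0.03425/0.2178 = 0.1573, so I = 4.03 × 0.1573 = 0.6338 mA.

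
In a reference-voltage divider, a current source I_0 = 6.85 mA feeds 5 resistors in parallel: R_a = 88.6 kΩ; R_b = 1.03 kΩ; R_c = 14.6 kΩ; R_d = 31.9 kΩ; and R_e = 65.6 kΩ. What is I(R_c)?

I ≈ 0.428 mA

Total conductance ΣG = 1/88.6 + 1/1.03 + 1/14.6 + 1/31.9 + 1/65.6 = 1.097 (units of 1/kΩ).
By the current-divider rule, I = I_0 · G_k/ΣG = 6.85 × 0.06242 = 0.4276 mA.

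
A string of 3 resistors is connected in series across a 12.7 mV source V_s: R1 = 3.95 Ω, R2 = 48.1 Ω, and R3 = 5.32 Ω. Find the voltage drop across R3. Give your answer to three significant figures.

ΣR = 3.95 + 48.1 + 5.32 = 57.37 Ω.
By the voltage-divider rule, V = 12.7 × 5.320/57.37 = 1.178 mV.

V ≈ 1.18 mV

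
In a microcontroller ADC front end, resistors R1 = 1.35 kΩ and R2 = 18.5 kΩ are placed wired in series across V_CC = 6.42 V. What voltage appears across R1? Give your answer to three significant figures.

V ≈ 0.437 V

ΣR = 1.35 + 18.5 = 19.85 kΩ.
By the voltage-divider rule, V = 6.42 × 1.350/19.85 = 0.4366 V.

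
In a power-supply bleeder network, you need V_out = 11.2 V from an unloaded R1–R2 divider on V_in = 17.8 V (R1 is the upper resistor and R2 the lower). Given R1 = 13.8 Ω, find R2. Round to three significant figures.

V_out/V_in = R2/(R1+R2) = 0.6292.
R2 = R1 · 0.6292/(1 − 0.6292) = 23.42 Ω.

R2 ≈ 23.4 Ω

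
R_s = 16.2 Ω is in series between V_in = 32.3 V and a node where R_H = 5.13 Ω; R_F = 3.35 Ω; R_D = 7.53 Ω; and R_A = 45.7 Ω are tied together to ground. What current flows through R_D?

I ≈ 0.373 A

Combine the parallel branches: R_p = (1/5.13 + 1/3.35 + 1/7.53 + 1/45.7)⁻¹ = 1.543 Ω.
Node voltage V_A = V_in · R_p/(R_s + R_p) = 32.3 × 0.08696 = 2.809 V.
I(R_D) = V_A / R_D = 2.809/7.53 = 0.3730 A.
(Equivalently: I_total = 1.820 A, then current-divider fraction G_k/ΣG = 0.2049.)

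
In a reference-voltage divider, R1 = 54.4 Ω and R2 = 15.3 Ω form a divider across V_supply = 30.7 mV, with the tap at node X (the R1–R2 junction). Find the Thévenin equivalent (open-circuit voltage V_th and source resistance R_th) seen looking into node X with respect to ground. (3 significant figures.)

V_th ≈ 6.74 mV, R_th ≈ 11.9 Ω

With X open, the divider is unloaded: V_th = 30.7 × 15.3/69.70 = 6.739 mV.
Looking into X with the source shorted: R_th = R1·R2/(R1+R2) = 54.40 × 15.3/69.70 = 11.94 Ω.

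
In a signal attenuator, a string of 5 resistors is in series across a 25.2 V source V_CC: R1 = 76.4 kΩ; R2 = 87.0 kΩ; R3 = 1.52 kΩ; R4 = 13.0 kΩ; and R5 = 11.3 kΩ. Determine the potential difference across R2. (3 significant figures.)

V ≈ 11.6 V

Total series resistance ΣR = 76.4 + 87.0 + 1.52 + 13.0 + 11.3 = 189.2 kΩ.
V = V_CC · R/ΣR = 25.2 × 0.4598 = 11.59 V.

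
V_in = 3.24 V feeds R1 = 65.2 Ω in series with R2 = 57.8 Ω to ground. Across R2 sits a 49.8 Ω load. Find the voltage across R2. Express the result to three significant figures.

First combine the lower leg with the load: R2 ‖ R_L = 26.75 Ω.
Then V_out = V_in · R2'/(R1 + R2') = 3.24 × 26.75/91.95 = 0.9426 V.

V_out ≈ 0.943 V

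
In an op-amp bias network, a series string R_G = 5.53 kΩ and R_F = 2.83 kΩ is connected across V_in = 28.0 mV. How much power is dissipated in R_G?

P ≈ 62.0 nW

Series current I = V_in/ΣR = 28.0/8.360 = 3.349 µA.
P(R_G) = I²·R_G = (3.349)² × 5.53 = 62.03 nW.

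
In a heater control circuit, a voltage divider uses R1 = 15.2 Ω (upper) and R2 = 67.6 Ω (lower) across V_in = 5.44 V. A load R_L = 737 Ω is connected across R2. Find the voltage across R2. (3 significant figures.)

V_out ≈ 4.37 V

First combine the lower leg with the load: R2 ‖ R_L = 61.92 Ω.
Then V_out = V_in · R2'/(R1 + R2') = 5.44 × 61.92/77.12 = 4.368 V.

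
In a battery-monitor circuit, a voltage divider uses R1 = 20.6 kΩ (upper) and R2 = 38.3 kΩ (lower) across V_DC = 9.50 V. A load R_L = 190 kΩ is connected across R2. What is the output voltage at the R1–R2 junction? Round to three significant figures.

R2 ‖ R_L = (38.3 × 190)/(38.3 + 190) = 31.87 kΩ.
Voltage divider with the loaded lower leg: V_out = 9.50 × 31.87/(20.6 + 31.87) = 9.50 × 0.6074 = 5.771 V.
(Unloaded it would be 6.18 V; the load pulls it down.)

V_out ≈ 5.77 V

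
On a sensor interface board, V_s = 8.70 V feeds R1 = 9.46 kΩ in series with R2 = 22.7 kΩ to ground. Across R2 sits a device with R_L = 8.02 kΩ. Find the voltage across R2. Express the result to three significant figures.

The load sits in parallel with R2, giving an effective lower resistance R2' = R2·R_L/(R2+R_L) = 5.926 kΩ.
Then V_out = V_s · R2'/(R1 + R2') = 8.70 × 5.926/15.39 = 3.351 V.

V_out ≈ 3.35 V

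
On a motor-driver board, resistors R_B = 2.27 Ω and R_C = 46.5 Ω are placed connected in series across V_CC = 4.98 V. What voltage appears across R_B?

ΣR = 2.27 + 46.5 = 48.77 Ω.
By the voltage-divider rule, V = 4.98 × 2.270/48.77 = 0.2318 V.

V ≈ 0.232 V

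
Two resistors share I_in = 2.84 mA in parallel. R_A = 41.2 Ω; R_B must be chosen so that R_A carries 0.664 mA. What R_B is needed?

R_B ≈ 12.6 Ω

In a two-way split, I_A/I_in = R_B/(R_A + R_B).
0.664/2.84 = R_B/(R_A + R_B) → R_B = R_A · (0.2338)/(1 − 0.2338) = 41.2 × 0.3051 = 12.57 Ω.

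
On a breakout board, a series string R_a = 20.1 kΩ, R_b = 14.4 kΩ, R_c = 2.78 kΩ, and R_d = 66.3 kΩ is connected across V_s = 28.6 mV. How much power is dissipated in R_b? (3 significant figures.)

P ≈ 1.10 nW

The common current is I = 28.6/103.6 = 0.2761 µA.
P(R_b) = I²·R_b = (0.2761)² × 14.4 = 1.098 nW.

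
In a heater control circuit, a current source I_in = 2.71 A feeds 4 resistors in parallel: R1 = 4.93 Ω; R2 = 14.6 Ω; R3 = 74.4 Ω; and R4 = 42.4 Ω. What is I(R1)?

Conductances: ΣG = 1/4.93 + 1/14.6 + 1/74.4 + 1/42.4 = 0.3084 (1/Ω).
Current divider: I(R1) = I_in · G_k/ΣG = 2.71 × (0.2028/0.3084) = 2.71 × 0.6578 = 1.783 A.

I ≈ 1.78 A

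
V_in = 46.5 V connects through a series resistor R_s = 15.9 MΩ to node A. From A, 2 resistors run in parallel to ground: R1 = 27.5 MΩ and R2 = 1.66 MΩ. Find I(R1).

Combine the parallel branches: R_p = (1/27.5 + 1/1.66)⁻¹ = 1.566 MΩ.
V_A = 46.5 × 1.566/17.47 = 4.168 V.
I(R1) = V_A / R1 = 4.168/27.5 = 0.1516 µA.

I ≈ 0.152 µA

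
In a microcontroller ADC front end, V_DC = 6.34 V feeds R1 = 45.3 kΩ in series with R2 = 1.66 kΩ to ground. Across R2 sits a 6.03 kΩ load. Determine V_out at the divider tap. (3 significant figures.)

The load sits in parallel with R2, giving an effective lower resistance R2' = R2·R_L/(R2+R_L) = 1.302 kΩ.
Then V_out = V_DC · R2'/(R1 + R2') = 6.34 × 1.302/46.60 = 0.1771 V.
(Unloaded it would be 0.224 V; the load pulls it down.)

V_out ≈ 0.177 V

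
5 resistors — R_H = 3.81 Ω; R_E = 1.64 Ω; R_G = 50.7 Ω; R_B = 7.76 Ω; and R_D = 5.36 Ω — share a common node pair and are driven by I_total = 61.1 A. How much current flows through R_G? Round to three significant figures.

I ≈ 0.998 A

Total conductance ΣG = 1/3.81 + 1/1.64 + 1/50.7 + 1/7.76 + 1/5.36 = 1.207 (units of 1/Ω).
R_G takes the fraction G_k/ΣG = 0.01972/1.207 = 0.01634, so I = 61.1 × 0.01634 = 0.9981 A.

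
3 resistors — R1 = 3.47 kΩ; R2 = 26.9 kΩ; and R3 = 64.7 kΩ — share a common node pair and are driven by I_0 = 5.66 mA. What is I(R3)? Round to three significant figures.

Conductances: ΣG = 1/3.47 + 1/26.9 + 1/64.7 = 0.3408 (1/kΩ).
R3 takes the fraction G_k/ΣG = 0.01546/0.3408 = 0.04535, so I = 5.66 × 0.04535 = 0.2567 mA.

I ≈ 0.257 mA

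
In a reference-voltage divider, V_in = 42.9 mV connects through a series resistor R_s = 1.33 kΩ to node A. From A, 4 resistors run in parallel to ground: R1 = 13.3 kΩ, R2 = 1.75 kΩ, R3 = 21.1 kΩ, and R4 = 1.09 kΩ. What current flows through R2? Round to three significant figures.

I ≈ 7.80 µA

Parallel bank: R_p = 1/(1/13.3 + 1/1.75 + 1/21.1 + 1/1.09) = 0.6206 kΩ.
V_A = 42.9 × 0.6206/1.951 = 13.65 mV.
Branch current I = V_A/R2 = 13.65/1.75 = 7.799 µA.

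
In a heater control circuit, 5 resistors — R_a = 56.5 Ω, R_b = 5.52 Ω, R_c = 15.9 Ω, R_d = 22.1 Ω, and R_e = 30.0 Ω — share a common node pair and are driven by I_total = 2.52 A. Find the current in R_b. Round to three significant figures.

I ≈ 1.34 A

ΣG = 1/56.5 + 1/5.52 + 1/15.9 + 1/22.1 + 1/30.0 = 0.3403.
R_b takes the fraction G_k/ΣG = 0.1812/0.3403 = 0.5323, so I = 2.52 × 0.5323 = 1.341 A.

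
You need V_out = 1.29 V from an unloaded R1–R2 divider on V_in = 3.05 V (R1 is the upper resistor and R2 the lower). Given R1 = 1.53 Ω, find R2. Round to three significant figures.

Required fraction k = V_out/V_in = 0.4230.
So R2 = R1 · V_out/(V_in − V_out) = 1.53 × 1.29/(3.05 − 1.29) = 1.53 × 0.7330 = 1.121 Ω.

R2 ≈ 1.12 Ω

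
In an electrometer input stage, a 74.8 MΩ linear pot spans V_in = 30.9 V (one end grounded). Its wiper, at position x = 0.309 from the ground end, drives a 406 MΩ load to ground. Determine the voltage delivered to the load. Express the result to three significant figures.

V_out ≈ 9.19 V

The pot divides into 51.69 MΩ above the wiper and 23.11 MΩ below.
Lower segment in parallel with the load: 23.11 ‖ 406 = 21.87 MΩ.
Loaded-divider output: V_out = 30.9 × 0.2973 = 9.187 V.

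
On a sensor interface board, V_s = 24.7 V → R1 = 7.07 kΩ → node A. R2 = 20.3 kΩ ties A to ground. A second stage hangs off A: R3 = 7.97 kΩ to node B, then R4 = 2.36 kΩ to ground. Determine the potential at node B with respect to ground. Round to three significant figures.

Node A sees R2 in parallel with the series input of stage 2, R3 + R4 = 10.33 kΩ.
R2 ‖ (R3+R4) = 6.846 kΩ.
First divider: V_A = V_s · 6.846/(7.07 + 6.846) = 12.15 V.
V_B = V_A × 0.2285 = 2.776 V.

V_B ≈ 2.78 V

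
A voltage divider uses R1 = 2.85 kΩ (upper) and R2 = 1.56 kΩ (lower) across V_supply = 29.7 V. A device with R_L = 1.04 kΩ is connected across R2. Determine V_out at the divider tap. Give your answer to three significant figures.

V_out ≈ 5.33 V

The load sits in parallel with R2, giving an effective lower resistance R2' = R2·R_L/(R2+R_L) = 0.6240 kΩ.
Voltage divider with the loaded lower leg: V_out = 29.7 × 0.6240/(2.85 + 0.6240) = 29.7 × 0.1796 = 5.335 V.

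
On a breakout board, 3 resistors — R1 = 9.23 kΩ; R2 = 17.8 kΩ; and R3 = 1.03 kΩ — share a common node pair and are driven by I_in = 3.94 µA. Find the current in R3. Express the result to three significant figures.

I ≈ 3.37 µA

ΣG = 1/9.23 + 1/17.8 + 1/1.03 = 1.135.
Current divider: I(R3) = I_in · G_k/ΣG = 3.94 × (0.9709/1.135) = 3.94 × 0.8551 = 3.369 µA.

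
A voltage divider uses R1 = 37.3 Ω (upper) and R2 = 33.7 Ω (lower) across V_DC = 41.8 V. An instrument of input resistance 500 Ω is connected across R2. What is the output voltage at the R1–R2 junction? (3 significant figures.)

V_out ≈ 19.2 V

R2 ‖ R_L = (33.7 × 500)/(33.7 + 500) = 31.57 Ω.
Now apply the divider: V_out = 41.8 × 0.4584 = 19.16 V.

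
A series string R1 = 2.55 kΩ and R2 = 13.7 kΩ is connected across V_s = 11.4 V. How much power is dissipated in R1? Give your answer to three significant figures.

P ≈ 1.25 mW

Series current I = V_s/ΣR = 11.4/16.25 = 0.7015 mA.
P = I²R = 0.4922 × 2.55 = 1.255 mW.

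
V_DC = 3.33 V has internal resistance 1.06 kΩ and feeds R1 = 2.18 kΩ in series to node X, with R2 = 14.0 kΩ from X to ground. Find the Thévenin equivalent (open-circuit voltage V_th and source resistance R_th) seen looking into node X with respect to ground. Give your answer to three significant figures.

V_th ≈ 2.70 V, R_th ≈ 2.63 kΩ

R1' = 1.06 + 2.18 = 3.240 kΩ (source resistance + R1).
Open-circuit (no load on X): V_th = V_DC · R2/(R1' + R2) = 3.33 × 14.0/(3.240 + 14.0) = 2.704 V.
With V_DC suppressed (replaced by a short), R_th = R1' ‖ R2 = (3.240 × 14.0)/(3.240 + 14.0) = 2.631 kΩ.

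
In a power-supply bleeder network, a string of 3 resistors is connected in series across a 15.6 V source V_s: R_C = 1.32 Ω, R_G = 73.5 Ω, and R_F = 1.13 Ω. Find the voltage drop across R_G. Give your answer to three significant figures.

V ≈ 15.1 V

Series total: ΣR = 1.32 + 73.5 + 1.13 = 75.95 Ω.
V = V_s · R/ΣR = 15.6 × 0.9677 = 15.10 V.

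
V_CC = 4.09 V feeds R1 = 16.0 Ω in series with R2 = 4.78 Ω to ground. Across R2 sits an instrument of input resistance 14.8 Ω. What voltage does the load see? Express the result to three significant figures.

The load sits in parallel with R2, giving an effective lower resistance R2' = R2·R_L/(R2+R_L) = 3.613 Ω.
Then V_out = V_CC · R2'/(R1 + R2') = 4.09 × 3.613/19.61 = 0.7535 V.
(Unloaded it would be 0.941 V; the load pulls it down.)

V_out ≈ 0.753 V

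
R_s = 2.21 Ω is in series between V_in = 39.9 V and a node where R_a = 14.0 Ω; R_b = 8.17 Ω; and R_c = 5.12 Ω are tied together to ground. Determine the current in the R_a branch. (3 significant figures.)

I ≈ 1.53 A

Parallel bank: R_p = 1/(1/14.0 + 1/8.17 + 1/5.12) = 2.570 Ω.
V_A = 39.9 × 2.570/4.780 = 21.45 V.
Branch current I = V_A/R_a = 21.45/14.0 = 1.532 A.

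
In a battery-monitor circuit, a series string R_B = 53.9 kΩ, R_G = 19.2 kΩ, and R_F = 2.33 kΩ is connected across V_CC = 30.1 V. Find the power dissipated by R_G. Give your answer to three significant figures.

P ≈ 3.06 mW

Series current I = V_CC/ΣR = 30.1/75.43 = 0.3990 mA.
P(R_G) = I²·R_G = (0.3990)² × 19.2 = 3.057 mW.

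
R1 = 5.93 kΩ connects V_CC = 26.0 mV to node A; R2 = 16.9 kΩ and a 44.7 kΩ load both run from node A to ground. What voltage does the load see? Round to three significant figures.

V_out ≈ 17.5 mV

R2 ‖ R_L = (16.9 × 44.7)/(16.9 + 44.7) = 12.26 kΩ.
Then V_out = V_CC · R2'/(R1 + R2') = 26.0 × 12.26/18.19 = 17.53 mV.
(Unloaded it would be 19.2 mV; the load pulls it down.)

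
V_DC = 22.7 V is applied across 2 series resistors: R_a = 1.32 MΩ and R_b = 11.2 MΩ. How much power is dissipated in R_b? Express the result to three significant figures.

ΣR = 12.52 MΩ → I = 22.7/12.52 = 1.813 µA.
P = I²R = 3.287 × 11.2 = 36.82 µW.

P ≈ 36.8 µW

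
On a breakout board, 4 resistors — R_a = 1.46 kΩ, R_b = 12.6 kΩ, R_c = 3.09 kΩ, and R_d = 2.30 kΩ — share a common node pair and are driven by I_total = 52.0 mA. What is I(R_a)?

ΣG = 1/1.46 + 1/12.6 + 1/3.09 + 1/2.30 = 1.523.
By the current-divider rule, I = I_total · G_k/ΣG = 52.0 × 0.4498 = 23.39 mA.

I ≈ 23.4 mA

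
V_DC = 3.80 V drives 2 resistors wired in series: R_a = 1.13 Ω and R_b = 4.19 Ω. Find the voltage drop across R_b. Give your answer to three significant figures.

Total series resistance ΣR = 1.13 + 4.19 = 5.320 Ω.
By the voltage-divider rule, V = 3.80 × 4.190/5.320 = 2.993 V.

V ≈ 2.99 V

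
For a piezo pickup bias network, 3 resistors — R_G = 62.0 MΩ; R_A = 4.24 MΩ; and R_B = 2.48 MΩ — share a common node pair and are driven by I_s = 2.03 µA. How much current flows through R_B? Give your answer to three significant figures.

Total conductance ΣG = 1/62.0 + 1/4.24 + 1/2.48 = 0.6552 (units of 1/MΩ).
By the current-divider rule, I = I_s · G_k/ΣG = 2.03 × 0.6154 = 1.249 µA.

I ≈ 1.25 µA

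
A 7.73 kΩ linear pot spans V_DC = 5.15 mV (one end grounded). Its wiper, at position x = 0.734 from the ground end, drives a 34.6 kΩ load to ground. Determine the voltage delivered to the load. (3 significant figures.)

V_out ≈ 3.62 mV

Split the track: R_lower = x·R_p = 5.674 kΩ, R_upper = (1−x)·R_p = 2.056 kΩ.
R_L loads the lower segment: effective lower R = 4.874 kΩ.
Loaded-divider output: V_out = 5.15 × 0.7033 = 3.622 mV.
(Unloaded: V_out = x·V_DC = 3.78 mV.)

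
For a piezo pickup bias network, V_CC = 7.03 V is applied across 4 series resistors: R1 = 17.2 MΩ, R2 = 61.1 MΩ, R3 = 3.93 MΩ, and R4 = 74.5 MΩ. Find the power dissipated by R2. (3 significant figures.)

P ≈ 0.123 µW

Series current I = V_CC/ΣR = 7.03/156.7 = 0.04485 µA.
P = I²R = 0.002012 × 61.1 = 0.1229 µW.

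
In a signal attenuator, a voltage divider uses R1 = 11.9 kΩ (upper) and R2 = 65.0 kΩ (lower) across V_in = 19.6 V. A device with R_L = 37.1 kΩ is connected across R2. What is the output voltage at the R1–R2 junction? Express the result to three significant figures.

The load sits in parallel with R2, giving an effective lower resistance R2' = R2·R_L/(R2+R_L) = 23.62 kΩ.
Voltage divider with the loaded lower leg: V_out = 19.6 × 23.62/(11.9 + 23.62) = 19.6 × 0.6650 = 13.03 V.

V_out ≈ 13.0 V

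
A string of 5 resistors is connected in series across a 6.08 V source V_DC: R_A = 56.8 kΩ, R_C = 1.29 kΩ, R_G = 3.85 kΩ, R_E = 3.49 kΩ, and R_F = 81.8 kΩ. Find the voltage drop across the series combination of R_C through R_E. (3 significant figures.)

V ≈ 0.356 V

ΣR = 56.8 + 1.29 + 3.85 + 3.49 + 81.8 = 147.2 kΩ.
R_{R_C..R_E} = 1.29 + 3.85 + 3.49 = 8.630 kΩ.
V = V_DC · R/ΣR = 6.08 × 0.05862 = 0.3564 V.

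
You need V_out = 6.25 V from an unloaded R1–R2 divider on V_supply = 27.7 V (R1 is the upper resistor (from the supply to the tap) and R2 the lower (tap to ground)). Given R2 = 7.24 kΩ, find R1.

R1 ≈ 24.8 kΩ

The divider ratio is R2/(R1+R2) = 6.25/27.7 = 0.2256.
R1 = R2·(1/k − 1) = 7.24 × 3.432 = 24.85 kΩ.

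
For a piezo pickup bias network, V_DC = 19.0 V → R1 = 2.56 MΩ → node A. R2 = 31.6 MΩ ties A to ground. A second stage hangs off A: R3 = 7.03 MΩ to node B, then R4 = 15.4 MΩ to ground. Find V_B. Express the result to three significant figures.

V_B ≈ 10.9 V

Looking into the second stage from A: R3 + R4 = 22.43 MΩ appears in parallel with R2.
Effective lower resistance at A: R2 ‖ 22.43 = 13.12 MΩ.
So V_A = 19.0 × 0.8367 = 15.90 V.
Then the unloaded second divider: V_B = V_A × R4/(R3+R4) = 15.90 × 0.6866 = 10.92 V.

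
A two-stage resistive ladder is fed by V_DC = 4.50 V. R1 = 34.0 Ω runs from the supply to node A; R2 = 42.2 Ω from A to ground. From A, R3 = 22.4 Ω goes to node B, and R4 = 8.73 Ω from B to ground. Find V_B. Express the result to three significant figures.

V_B ≈ 0.435 V

Node A sees R2 in parallel with the series input of stage 2, R3 + R4 = 31.13 Ω.
Effective lower resistance at A: R2 ‖ 31.13 = 17.91 Ω.
V_A = 4.50 × 17.91/(34.0 + 17.91) = 1.553 V.
Then the unloaded second divider: V_B = V_A × R4/(R3+R4) = 1.553 × 0.2804 = 0.4355 V.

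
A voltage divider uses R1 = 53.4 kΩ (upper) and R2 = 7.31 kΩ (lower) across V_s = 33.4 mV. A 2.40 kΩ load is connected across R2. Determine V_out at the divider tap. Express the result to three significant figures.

V_out ≈ 1.09 mV

R2 ‖ R_L = (7.31 × 2.40)/(7.31 + 2.40) = 1.807 kΩ.
Then V_out = V_s · R2'/(R1 + R2') = 33.4 × 1.807/55.21 = 1.093 mV.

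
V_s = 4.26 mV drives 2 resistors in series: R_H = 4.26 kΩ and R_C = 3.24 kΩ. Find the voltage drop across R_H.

Total series resistance ΣR = 4.26 + 3.24 = 7.500 kΩ.
Voltage divider: V = V_s · (4.260 / 7.500) = 4.26 × 0.5680 = 2.420 mV.

V ≈ 2.42 mV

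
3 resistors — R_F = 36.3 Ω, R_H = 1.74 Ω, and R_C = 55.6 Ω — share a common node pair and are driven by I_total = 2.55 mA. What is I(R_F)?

Conductances: ΣG = 1/36.3 + 1/1.74 + 1/55.6 = 0.6202 (1/Ω).
By the current-divider rule, I = I_total · G_k/ΣG = 2.55 × 0.04441 = 0.1133 mA.

I ≈ 0.113 mA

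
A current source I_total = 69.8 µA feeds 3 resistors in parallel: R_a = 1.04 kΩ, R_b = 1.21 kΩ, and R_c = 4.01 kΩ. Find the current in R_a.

I ≈ 32.9 µA

Total conductance ΣG = 1/1.04 + 1/1.21 + 1/4.01 = 2.037 (units of 1/kΩ).
Current divider: I(R_a) = I_total · G_k/ΣG = 69.8 × (0.9615/2.037) = 69.8 × 0.4720 = 32.94 µA.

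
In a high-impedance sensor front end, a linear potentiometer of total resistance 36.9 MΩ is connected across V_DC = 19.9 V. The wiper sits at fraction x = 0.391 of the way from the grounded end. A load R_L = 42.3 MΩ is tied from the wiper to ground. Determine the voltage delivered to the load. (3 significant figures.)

Split the track: R_lower = x·R_p = 14.43 MΩ, R_upper = (1−x)·R_p = 22.47 MΩ.
Lower segment in parallel with the load: 14.43 ‖ 42.3 = 10.76 MΩ.
Loaded-divider output: V_out = 19.9 × 0.3238 = 6.443 V.

V_out ≈ 6.44 V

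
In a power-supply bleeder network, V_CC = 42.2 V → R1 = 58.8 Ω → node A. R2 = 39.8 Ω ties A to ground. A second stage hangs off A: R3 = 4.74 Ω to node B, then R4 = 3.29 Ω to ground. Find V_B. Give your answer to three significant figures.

V_B ≈ 1.76 V

The second stage (R3 + R4 = 8.030 Ω) loads node A in parallel with R2.
R2 ‖ (R3+R4) = 6.682 Ω.
First divider: V_A = V_CC · 6.682/(58.8 + 6.682) = 4.306 V.
Then the unloaded second divider: V_B = V_A × R4/(R3+R4) = 4.306 × 0.4097 = 1.764 V.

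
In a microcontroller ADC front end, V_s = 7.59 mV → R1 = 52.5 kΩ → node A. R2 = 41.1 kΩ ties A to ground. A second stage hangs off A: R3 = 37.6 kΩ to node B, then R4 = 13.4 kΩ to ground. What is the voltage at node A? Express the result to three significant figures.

V_A ≈ 2.30 mV

Looking into the second stage from A: R3 + R4 = 51.00 kΩ appears in parallel with R2.
R2 ‖ (R3+R4) = 22.76 kΩ.
V_A = 7.59 × 22.76/(52.5 + 22.76) = 2.295 mV.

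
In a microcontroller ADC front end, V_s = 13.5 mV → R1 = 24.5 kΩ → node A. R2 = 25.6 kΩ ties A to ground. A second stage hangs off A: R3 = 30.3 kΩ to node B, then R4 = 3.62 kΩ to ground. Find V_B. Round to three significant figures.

The second stage (R3 + R4 = 33.92 kΩ) loads node A in parallel with R2.
R2 ‖ (R3+R4) = 14.59 kΩ.
So V_A = 13.5 × 0.3732 = 5.039 mV.
Stage 2 is unloaded, so V_B = V_A · R4/(R3+R4) = 5.039 × 3.62/33.92 = 0.5377 mV.

V_B ≈ 0.538 mV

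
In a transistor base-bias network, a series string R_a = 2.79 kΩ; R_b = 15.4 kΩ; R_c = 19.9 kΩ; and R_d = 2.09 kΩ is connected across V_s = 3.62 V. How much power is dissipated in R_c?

The common current is I = 3.62/40.18 = 0.09009 mA.
P = I²R = 0.008117 × 19.9 = 0.1615 mW.

P ≈ 0.162 mW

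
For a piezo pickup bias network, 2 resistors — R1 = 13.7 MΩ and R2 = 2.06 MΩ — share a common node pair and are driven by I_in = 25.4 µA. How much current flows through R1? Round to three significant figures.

With just two branches, the current splits inversely with resistance.
So I = 25.4 × 2.06/15.76 = 3.320 µA.

I ≈ 3.32 µA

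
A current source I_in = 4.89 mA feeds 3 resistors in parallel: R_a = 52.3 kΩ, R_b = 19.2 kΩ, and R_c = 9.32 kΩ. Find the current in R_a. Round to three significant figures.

I ≈ 0.524 mA

ΣG = 1/52.3 + 1/19.2 + 1/9.32 = 0.1785.
By the current-divider rule, I = I_in · G_k/ΣG = 4.89 × 0.1071 = 0.5238 mA.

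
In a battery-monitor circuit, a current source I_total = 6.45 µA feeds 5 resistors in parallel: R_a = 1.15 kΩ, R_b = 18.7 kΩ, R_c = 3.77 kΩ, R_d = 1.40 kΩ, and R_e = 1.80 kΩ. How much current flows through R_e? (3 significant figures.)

I ≈ 1.46 µA

ΣG = 1/1.15 + 1/18.7 + 1/3.77 + 1/1.40 + 1/1.80 = 2.458.
Current divider: I(R_e) = I_total · G_k/ΣG = 6.45 × (0.5556/2.458) = 6.45 × 0.2260 = 1.458 µA.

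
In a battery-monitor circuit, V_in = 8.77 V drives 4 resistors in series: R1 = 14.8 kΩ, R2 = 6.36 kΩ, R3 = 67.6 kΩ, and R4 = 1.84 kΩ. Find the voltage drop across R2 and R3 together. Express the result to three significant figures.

Total series resistance ΣR = 14.8 + 6.36 + 67.6 + 1.84 = 90.60 kΩ.
R_{R2..R3} = 6.36 + 67.6 = 73.96 kΩ.
By the voltage-divider rule, V = 8.77 × 73.96/90.60 = 7.159 V.

V ≈ 7.16 V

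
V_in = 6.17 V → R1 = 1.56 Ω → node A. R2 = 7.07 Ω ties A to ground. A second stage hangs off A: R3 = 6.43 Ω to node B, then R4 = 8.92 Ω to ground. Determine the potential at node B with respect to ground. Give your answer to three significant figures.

Node A sees R2 in parallel with the series input of stage 2, R3 + R4 = 15.35 Ω.
R2 ‖ (R3+R4) = 4.841 Ω.
So V_A = 6.17 × 0.7563 = 4.666 V.
V_B = V_A × 0.5811 = 2.712 V.

V_B ≈ 2.71 V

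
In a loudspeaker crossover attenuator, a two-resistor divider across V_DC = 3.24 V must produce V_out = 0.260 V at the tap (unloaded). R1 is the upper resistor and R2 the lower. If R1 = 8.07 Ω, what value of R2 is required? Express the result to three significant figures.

The divider ratio is R2/(R1+R2) = 0.260/3.24 = 0.08025.
Rearranging, R2 = R1·k/(1−k) = 8.07 × 0.08725 = 0.7041 Ω.

R2 ≈ 0.704 Ω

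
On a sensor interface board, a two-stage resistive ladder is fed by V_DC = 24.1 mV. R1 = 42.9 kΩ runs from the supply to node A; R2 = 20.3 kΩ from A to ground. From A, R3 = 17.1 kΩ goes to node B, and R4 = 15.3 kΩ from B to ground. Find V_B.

V_B ≈ 2.56 mV

Node A sees R2 in parallel with the series input of stage 2, R3 + R4 = 32.40 kΩ.
R2 ‖ (R3+R4) = 12.48 kΩ.
First divider: V_A = V_DC · 12.48/(42.9 + 12.48) = 5.431 mV.
V_B = V_A × 0.4722 = 2.565 mV.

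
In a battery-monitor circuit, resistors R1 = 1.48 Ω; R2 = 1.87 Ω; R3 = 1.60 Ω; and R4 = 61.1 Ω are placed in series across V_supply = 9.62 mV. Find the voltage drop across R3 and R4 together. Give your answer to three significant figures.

V ≈ 9.13 mV

ΣR = 1.48 + 1.87 + 1.60 + 61.1 = 66.05 Ω.
R_{R3..R4} = 1.60 + 61.1 = 62.70 Ω.
Voltage divider: V = V_supply · (62.70 / 66.05) = 9.62 × 0.9493 = 9.132 mV.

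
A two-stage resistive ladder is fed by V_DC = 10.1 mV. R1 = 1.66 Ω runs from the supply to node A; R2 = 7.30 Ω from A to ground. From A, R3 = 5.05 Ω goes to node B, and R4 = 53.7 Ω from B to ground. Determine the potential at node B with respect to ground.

V_B ≈ 7.35 mV

Looking into the second stage from A: R3 + R4 = 58.75 Ω appears in parallel with R2.
Effective lower resistance at A: R2 ‖ 58.75 = 6.493 Ω.
V_A = 10.1 × 6.493/(1.66 + 6.493) = 8.044 mV.
Then the unloaded second divider: V_B = V_A × R4/(R3+R4) = 8.044 × 0.9140 = 7.352 mV.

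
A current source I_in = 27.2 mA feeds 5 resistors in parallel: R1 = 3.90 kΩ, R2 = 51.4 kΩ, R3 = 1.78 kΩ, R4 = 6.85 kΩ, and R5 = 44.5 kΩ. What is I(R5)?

Conductances: ΣG = 1/3.90 + 1/51.4 + 1/1.78 + 1/6.85 + 1/44.5 = 1.006 (1/kΩ).
R5 takes the fraction G_k/ΣG = 0.02247/1.006 = 0.02234, so I = 27.2 × 0.02234 = 0.6075 mA.

I ≈ 0.608 mA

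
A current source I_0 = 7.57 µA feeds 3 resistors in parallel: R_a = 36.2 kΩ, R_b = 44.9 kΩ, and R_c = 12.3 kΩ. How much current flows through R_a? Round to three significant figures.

Total conductance ΣG = 1/36.2 + 1/44.9 + 1/12.3 = 0.1312 (units of 1/kΩ).
By the current-divider rule, I = I_0 · G_k/ΣG = 7.57 × 0.2106 = 1.594 µA.

I ≈ 1.59 µA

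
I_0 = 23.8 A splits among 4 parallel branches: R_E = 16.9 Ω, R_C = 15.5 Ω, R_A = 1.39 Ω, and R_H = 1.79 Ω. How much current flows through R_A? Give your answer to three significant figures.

I ≈ 12.2 A

ΣG = 1/16.9 + 1/15.5 + 1/1.39 + 1/1.79 = 1.402.
By the current-divider rule, I = I_0 · G_k/ΣG = 23.8 × 0.5132 = 12.21 A.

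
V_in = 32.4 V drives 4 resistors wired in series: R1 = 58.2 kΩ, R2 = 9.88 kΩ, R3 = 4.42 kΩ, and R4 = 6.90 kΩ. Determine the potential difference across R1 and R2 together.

V ≈ 27.8 V

Total series resistance ΣR = 58.2 + 9.88 + 4.42 + 6.90 = 79.40 kΩ.
R_{R1..R2} = 58.2 + 9.88 = 68.08 kΩ.
Voltage divider: V = V_in · (68.08 / 79.40) = 32.4 × 0.8574 = 27.78 V.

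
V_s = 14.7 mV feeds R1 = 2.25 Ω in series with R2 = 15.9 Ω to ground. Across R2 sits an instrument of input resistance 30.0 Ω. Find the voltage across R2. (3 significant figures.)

First combine the lower leg with the load: R2 ‖ R_L = 10.39 Ω.
Voltage divider with the loaded lower leg: V_out = 14.7 × 10.39/(2.25 + 10.39) = 14.7 × 0.8220 = 12.08 mV.

V_out ≈ 12.1 mV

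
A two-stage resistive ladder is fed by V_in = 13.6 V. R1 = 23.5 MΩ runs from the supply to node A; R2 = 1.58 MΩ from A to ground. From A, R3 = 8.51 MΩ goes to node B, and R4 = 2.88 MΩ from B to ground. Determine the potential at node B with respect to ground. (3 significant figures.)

Looking into the second stage from A: R3 + R4 = 11.39 MΩ appears in parallel with R2.
Effective lower resistance at A: R2 ‖ 11.39 = 1.388 MΩ.
So V_A = 13.6 × 0.05575 = 0.7582 V.
Then the unloaded second divider: V_B = V_A × R4/(R3+R4) = 0.7582 × 0.2529 = 0.1917 V.

V_B ≈ 0.192 V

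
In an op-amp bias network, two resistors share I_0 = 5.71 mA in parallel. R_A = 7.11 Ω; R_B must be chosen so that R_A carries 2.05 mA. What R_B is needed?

The fraction through R_A equals R_B/(R_A+R_B).
2.05/5.71 = R_B/(R_A + R_B) → R_B = R_A · (0.3590)/(1 − 0.3590) = 7.11 × 0.5601 = 3.982 Ω.

R_B ≈ 3.98 Ω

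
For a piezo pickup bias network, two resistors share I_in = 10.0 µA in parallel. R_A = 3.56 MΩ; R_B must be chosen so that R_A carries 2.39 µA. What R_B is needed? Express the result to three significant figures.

The fraction through R_A equals R_B/(R_A+R_B).
2.39/10.0 = R_B/(R_A + R_B) → R_B = R_A · (0.2390)/(1 − 0.2390) = 3.56 × 0.3141 = 1.118 MΩ.

R_B ≈ 1.12 MΩ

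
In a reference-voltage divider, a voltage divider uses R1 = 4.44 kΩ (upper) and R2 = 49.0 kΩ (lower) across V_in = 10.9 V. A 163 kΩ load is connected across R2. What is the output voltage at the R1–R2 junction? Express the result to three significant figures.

V_out ≈ 9.75 V

First combine the lower leg with the load: R2 ‖ R_L = 37.67 kΩ.
Then V_out = V_in · R2'/(R1 + R2') = 10.9 × 37.67/42.11 = 9.751 V.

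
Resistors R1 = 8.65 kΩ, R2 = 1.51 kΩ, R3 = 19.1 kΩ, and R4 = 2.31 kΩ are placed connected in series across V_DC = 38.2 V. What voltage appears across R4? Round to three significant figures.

Series total: ΣR = 8.65 + 1.51 + 19.1 + 2.31 = 31.57 kΩ.
V = V_DC · R/ΣR = 38.2 × 0.07317 = 2.795 V.

V ≈ 2.80 V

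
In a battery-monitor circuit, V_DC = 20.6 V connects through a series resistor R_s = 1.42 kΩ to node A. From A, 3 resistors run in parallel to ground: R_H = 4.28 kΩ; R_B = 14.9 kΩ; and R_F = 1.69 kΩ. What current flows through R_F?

I ≈ 5.38 mA

Combine the parallel branches: R_p = (1/4.28 + 1/14.9 + 1/1.69)⁻¹ = 1.120 kΩ.
V_A = 20.6 × 1.120/2.540 = 9.086 V.
Branch current I = V_A/R_F = 9.086/1.69 = 5.376 mA.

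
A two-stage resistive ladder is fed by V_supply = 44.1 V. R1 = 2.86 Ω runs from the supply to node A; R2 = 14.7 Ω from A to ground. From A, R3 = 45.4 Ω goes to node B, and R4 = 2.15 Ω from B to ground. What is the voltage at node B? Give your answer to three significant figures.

The second stage (R3 + R4 = 47.55 Ω) loads node A in parallel with R2.
Effective lower resistance at A: R2 ‖ 47.55 = 11.23 Ω.
V_A = 44.1 × 11.23/(2.86 + 11.23) = 35.15 V.
Stage 2 is unloaded, so V_B = V_A · R4/(R3+R4) = 35.15 × 2.15/47.55 = 1.589 V.

V_B ≈ 1.59 V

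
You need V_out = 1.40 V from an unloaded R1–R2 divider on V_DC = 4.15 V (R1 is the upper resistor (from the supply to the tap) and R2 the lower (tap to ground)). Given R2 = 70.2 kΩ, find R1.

R1 ≈ 138 kΩ

V_out/V_DC = R2/(R1+R2) = 0.3373.
Rearranging, R1 = R2·(1−k)/k = 70.2 × 1.964 = 137.9 kΩ.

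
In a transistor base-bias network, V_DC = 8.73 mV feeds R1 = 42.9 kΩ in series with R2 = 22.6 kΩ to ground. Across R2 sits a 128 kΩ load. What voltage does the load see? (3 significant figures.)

R2 ‖ R_L = (22.6 × 128)/(22.6 + 128) = 19.21 kΩ.
Then V_out = V_DC · R2'/(R1 + R2') = 8.73 × 19.21/62.11 = 2.700 mV.
(Unloaded it would be 3.01 mV; the load pulls it down.)

V_out ≈ 2.70 mV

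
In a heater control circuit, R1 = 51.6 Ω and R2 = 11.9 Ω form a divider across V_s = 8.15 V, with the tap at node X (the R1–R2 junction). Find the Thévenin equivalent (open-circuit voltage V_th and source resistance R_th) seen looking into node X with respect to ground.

With X open, the divider is unloaded: V_th = 8.15 × 11.9/63.50 = 1.527 V.
With V_s suppressed (replaced by a short), R_th = R1 ‖ R2 = (51.60 × 11.9)/(51.60 + 11.9) = 9.670 Ω.

V_th ≈ 1.53 V, R_th ≈ 9.67 Ω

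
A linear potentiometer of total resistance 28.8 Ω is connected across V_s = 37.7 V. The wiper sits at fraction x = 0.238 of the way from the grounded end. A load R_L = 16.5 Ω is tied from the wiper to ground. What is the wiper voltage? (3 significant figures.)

V_out ≈ 6.82 V

Split the track: R_lower = x·R_p = 6.854 Ω, R_upper = (1−x)·R_p = 21.95 Ω.
R_L loads the lower segment: effective lower R = 4.843 Ω.
Then V_out = V_s · 4.843/(21.95 + 4.843) = 6.815 V.
(Unloaded: V_out = x·V_s = 8.97 V.)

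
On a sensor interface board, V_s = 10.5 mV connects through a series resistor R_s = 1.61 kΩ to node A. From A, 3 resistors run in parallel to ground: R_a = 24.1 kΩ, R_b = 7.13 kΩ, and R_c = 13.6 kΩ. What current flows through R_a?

Parallel bank: R_p = 1/(1/24.1 + 1/7.13 + 1/13.6) = 3.917 kΩ.
Node voltage V_A = V_s · R_p/(R_s + R_p) = 10.5 × 0.7087 = 7.442 mV.
I(R_a) = V_A / R_a = 7.442/24.1 = 0.3088 µA.

I ≈ 0.309 µA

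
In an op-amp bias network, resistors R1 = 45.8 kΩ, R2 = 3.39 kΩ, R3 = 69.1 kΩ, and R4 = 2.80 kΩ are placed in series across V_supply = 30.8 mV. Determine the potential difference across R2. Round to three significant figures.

Series total: ΣR = 45.8 + 3.39 + 69.1 + 2.80 = 121.1 kΩ.
By the voltage-divider rule, V = 30.8 × 3.390/121.1 = 0.8623 mV.

V ≈ 0.862 mV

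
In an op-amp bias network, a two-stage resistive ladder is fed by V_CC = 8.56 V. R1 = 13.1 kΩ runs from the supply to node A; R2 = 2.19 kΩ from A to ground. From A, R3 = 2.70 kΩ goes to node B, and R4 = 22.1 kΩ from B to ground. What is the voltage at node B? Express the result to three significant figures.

V_B ≈ 1.02 V

Node A sees R2 in parallel with the series input of stage 2, R3 + R4 = 24.80 kΩ.
R2 ‖ (R3+R4) = 2.012 kΩ.
V_A = 8.56 × 2.012/(13.1 + 2.012) = 1.140 V.
V_B = V_A × 0.8911 = 1.016 V.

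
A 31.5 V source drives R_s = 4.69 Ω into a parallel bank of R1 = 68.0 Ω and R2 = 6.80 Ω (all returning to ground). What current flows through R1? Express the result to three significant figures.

I ≈ 0.263 A

Equivalent of the parallel group: R_p = 6.182 Ω.
Node voltage V_A = V_s · R_p/(R_s + R_p) = 31.5 × 0.5686 = 17.91 V.
Branch current I = V_A/R1 = 17.91/68.0 = 0.2634 A.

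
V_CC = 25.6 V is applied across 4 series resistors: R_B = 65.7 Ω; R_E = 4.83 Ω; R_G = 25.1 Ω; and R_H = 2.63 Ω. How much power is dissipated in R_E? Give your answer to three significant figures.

The common current is I = 25.6/98.26 = 0.2605 A.
V(R_E) = I·R = 1.258 V; P = V·I = 1.258 × 0.2605 = 0.3278 W.

P ≈ 0.328 W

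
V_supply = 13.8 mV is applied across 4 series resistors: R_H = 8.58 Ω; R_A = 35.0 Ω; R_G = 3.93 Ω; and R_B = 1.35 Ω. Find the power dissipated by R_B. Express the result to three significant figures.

ΣR = 48.86 Ω → I = 13.8/48.86 = 0.2824 mA.
P = I²R = 0.07977 × 1.35 = 0.1077 µW.

P ≈ 0.108 µW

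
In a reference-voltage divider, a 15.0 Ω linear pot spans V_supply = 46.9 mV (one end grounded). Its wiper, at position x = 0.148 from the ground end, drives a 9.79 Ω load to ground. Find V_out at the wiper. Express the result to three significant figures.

V_out ≈ 5.82 mV

Split the track: R_lower = x·R_p = 2.220 Ω, R_upper = (1−x)·R_p = 12.78 Ω.
Lower segment in parallel with the load: 2.220 ‖ 9.79 = 1.810 Ω.
Then V_out = V_supply · 1.810/(12.78 + 1.810) = 5.817 mV.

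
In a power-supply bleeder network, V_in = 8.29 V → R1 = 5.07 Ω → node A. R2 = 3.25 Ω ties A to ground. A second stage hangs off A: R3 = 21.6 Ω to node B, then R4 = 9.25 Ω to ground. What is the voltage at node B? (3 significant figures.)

Node A sees R2 in parallel with the series input of stage 2, R3 + R4 = 30.85 Ω.
Effective lower resistance at A: R2 ‖ 30.85 = 2.940 Ω.
First divider: V_A = V_in · 2.940/(5.07 + 2.940) = 3.043 V.
V_B = V_A × 0.2998 = 0.9124 V.

V_B ≈ 0.912 V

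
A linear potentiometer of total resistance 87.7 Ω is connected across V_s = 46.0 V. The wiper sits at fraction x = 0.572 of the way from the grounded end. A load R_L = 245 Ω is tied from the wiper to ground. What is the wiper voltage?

V_out ≈ 24.2 V

Split the track: R_lower = x·R_p = 50.16 Ω, R_upper = (1−x)·R_p = 37.54 Ω.
R_L loads the lower segment: effective lower R = 41.64 Ω.
V_out = 46.0 × 41.64/(37.54 + 41.64) = 24.19 V.
(Unloaded: V_out = x·V_s = 26.3 V.)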